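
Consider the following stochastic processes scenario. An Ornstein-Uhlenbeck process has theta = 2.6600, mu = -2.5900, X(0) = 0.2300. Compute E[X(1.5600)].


E[X(t)] = mu + (X(0) - mu)*exp(-theta*t)
= -2.5900 + (0.2300 - -2.5900)*exp(-2.6600*1.5600)
= -2.5900 + 2.8200 * 0.0158
= -2.5455

-2.5455


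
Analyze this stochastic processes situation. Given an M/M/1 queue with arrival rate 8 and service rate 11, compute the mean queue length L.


rho = 8/11 = 0.7273
L = rho/(1-rho)
= 0.7273/0.2727
= 2.6667

2.6667


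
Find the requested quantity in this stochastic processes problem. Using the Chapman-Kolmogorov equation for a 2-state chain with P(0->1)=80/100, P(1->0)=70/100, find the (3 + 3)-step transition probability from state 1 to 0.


P^6 = P^3 * P^3
Computing via matrix multiplication of the transition matrix.
Entry (1,0) of P^6 = 0.4594

0.4594


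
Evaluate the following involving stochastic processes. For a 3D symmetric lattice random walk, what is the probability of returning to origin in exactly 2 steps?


P(return in 2 steps) = P(reverse first step) = 1/(2d)
= 1/6
= 0.1667

0.1667


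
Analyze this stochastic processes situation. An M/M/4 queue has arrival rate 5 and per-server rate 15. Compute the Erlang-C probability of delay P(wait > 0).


a = lambda/mu = 0.3333
rho = a/c = 0.0833
Erlang-C formula applied:
C(c,a) = 4.0209e-04

4.0209e-04


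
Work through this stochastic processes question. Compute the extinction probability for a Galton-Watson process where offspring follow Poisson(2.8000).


Since mu = 2.8000 > 1, extinction prob q < 1.
Solve s = exp(mu*(s-1)) iteratively.
q = 0.0750

0.0750


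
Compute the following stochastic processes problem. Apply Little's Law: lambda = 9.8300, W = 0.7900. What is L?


Little's Law: L = lambda * W
= 9.8300 * 0.7900
= 7.7657

7.7657


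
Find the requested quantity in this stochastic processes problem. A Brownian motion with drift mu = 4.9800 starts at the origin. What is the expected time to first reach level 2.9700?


Expected first passage time = a/mu
= 2.9700/4.9800
= 0.5964

0.5964


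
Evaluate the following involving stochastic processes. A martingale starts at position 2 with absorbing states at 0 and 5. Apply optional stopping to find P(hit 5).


By optional stopping theorem: E(M at tau) = M(0) = 2
P(hit 5)*5 + P(hit 0)*0 = 2
P(hit 5) = (2 - 0)/(5 - 0) = 2/5 = 0.4000

0.4000


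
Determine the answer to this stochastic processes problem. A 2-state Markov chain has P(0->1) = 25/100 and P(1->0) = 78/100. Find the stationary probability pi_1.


Stationary distribution: pi_0 = p10/(p01+p10), pi_1 = p01/(p01+p10)
p01 = 0.2500, p10 = 0.7800
pi_1 = 0.2427

0.2427


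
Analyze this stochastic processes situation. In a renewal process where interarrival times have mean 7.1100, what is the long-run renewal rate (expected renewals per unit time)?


Long-run renewal rate = 1/E(X)
= 1/7.1100
= 0.1406

0.1406


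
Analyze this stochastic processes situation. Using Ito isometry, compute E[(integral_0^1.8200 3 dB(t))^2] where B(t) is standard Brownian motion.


By Ito isometry: E[(int f dB)^2] = int f^2 dt
= 3^2 * 1.8200
= 9 * 1.8200 = 16.3800

16.3800


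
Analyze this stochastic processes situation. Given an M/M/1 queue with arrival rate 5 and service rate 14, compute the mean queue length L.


rho = 5/14 = 0.3571
L = rho/(1-rho)
= 0.3571/0.6429
= 0.5556

0.5556


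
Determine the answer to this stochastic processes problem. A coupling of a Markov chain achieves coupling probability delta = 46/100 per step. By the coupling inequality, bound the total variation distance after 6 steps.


TV distance bound <= (1-delta)^n
= (1 - 0.4600)^6
= 0.5400^6
= 0.0248

0.0248


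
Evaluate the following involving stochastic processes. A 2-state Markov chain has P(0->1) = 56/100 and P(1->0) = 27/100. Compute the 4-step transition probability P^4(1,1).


Computing P^4 by matrix multiplication.
P = [[0.4400, 0.5600], [0.2700, 0.7300]]
After raising P to the power 4:
P^4(1,1) = 0.6750

0.6750


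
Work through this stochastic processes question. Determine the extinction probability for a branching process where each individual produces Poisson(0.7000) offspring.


Since mu = 0.7000 <= 1, extinction probability = 1.

1.0000


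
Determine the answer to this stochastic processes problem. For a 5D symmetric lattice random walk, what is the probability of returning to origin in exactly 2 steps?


P(return in 2 steps) = P(reverse first step) = 1/(2d)
= 1/10
= 0.1000

0.1000


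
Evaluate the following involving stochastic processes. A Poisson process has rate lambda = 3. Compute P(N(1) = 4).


P(N(t)=k) = (lambda*t)^k * exp(-lambda*t) / k!
lambda*t = 3
= 3^4 * exp(-3) / 4!
= 81 * 0.0498 / 24
= 0.1680

0.1680


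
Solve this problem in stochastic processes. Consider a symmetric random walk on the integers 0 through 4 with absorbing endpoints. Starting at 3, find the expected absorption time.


For symmetric RW on 0,...,N with absorbing barriers, E(i) = i*(N-i)
E(3) = 3 * 1 = 3

3


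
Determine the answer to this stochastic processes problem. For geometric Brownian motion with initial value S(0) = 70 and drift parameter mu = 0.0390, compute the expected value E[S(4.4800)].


E[S(t)] = S(0) * exp(mu * t)
= 70 * exp(0.0390 * 4.4800)
= 70 * 1.1909
= 83.3639

83.3639


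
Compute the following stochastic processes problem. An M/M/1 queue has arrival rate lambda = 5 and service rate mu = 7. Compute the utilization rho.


rho = lambda/mu
= 5/7
= 0.7143

0.7143


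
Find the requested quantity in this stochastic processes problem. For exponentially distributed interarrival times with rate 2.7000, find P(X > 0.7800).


P(X > t) = exp(-lambda * t)
= exp(-2.7000 * 0.7800)
= exp(-2.1060) = 0.1217

0.1217


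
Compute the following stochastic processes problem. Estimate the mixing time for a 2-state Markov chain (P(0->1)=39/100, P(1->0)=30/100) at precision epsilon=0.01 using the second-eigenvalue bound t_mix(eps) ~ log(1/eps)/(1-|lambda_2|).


lambda_2 = |1 - p01 - p10| = |1 - 0.3900 - 0.3000| = 0.3100
t_mix ~ log(1/eps)/(1 - |lambda_2|)
= log(100)/(1 - 0.3100) = 4.6052/0.6900
= 6.6742

6.6742


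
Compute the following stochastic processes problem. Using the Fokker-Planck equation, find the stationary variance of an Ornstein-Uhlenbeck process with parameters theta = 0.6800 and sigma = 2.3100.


Stationary variance = sigma^2 / (2*theta)
= 2.3100^2 / (2*0.6800)
= 5.3361 / 1.3600
= 3.9236

3.9236


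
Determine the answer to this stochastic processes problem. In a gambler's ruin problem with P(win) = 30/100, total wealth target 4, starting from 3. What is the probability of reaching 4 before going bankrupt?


Gambler's ruin formula:
r = q/p = 0.7000/0.3000 = 2.3333
P(win) = (1 - r^i)/(1 - r^N)
= (1 - 2.3333^3)/(1 - 2.3333^4)
= 0.4086

0.4086


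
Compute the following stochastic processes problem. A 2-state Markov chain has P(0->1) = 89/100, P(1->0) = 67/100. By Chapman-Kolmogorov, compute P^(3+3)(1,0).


P^6 = P^3 * P^3
Computing via matrix multiplication of the transition matrix.
Entry (1,0) of P^6 = 0.4162

0.4162


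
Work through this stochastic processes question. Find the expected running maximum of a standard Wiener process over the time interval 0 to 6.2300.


E(max B(s)) = sqrt(2t/pi)
= sqrt(2*6.2300/pi)
= sqrt(3.9661)
= 1.9915

1.9915


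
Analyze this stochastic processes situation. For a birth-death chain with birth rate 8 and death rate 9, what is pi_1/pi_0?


For birth-death process, pi_n/pi_0 = (lambda/mu)^n
= (8/9)^1
= 0.8889

0.8889


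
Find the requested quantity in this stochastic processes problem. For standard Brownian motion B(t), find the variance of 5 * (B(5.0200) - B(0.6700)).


Var(alpha*(B(t)-B(s))) = alpha^2 * (t-s)
= 5^2 * (5.0200 - 0.6700)
= 25 * 4.3500
= 108.7500

108.7500


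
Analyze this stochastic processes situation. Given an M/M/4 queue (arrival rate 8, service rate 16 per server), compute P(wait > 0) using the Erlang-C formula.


a = lambda/mu = 0.5000
rho = a/c = 0.1250
Erlang-C formula applied:
C(c,a) = 0.0018

0.0018


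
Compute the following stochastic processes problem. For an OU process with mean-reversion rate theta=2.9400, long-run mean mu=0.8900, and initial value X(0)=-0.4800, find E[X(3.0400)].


E[X(t)] = mu + (X(0) - mu)*exp(-theta*t)
= 0.8900 + (-0.4800 - 0.8900)*exp(-2.9400*3.0400)
= 0.8900 + -1.3700 * 1.3136e-04
= 0.8898

0.8898


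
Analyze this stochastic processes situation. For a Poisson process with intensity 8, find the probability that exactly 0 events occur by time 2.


P(N(t)=k) = (lambda*t)^k * exp(-lambda*t) / k!
lambda*t = 16
= 16^0 * exp(-16) / 0!
= 1 * 1.1254e-07 / 1
= 1.1254e-07

1.1254e-07


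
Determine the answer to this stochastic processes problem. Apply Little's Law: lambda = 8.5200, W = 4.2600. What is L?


Little's Law: L = lambda * W
= 8.5200 * 4.2600
= 36.2952

36.2952


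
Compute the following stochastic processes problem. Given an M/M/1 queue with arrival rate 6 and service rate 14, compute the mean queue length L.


rho = 6/14 = 0.4286
L = rho/(1-rho)
= 0.4286/0.5714
= 0.7500

0.7500


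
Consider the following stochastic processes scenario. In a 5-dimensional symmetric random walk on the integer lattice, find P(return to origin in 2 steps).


P(return in 2 steps) = P(reverse first step) = 1/(2d)
= 1/10
= 0.1000

0.1000


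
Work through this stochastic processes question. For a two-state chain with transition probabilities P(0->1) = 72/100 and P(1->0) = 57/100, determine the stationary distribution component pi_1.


Stationary distribution: pi_0 = p10/(p01+p10), pi_1 = p01/(p01+p10)
p01 = 0.7200, p10 = 0.5700
pi_1 = 0.5581

0.5581


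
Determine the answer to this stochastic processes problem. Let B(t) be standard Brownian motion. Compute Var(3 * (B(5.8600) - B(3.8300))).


Var(alpha*(B(t)-B(s))) = alpha^2 * (t-s)
= 3^2 * (5.8600 - 3.8300)
= 9 * 2.0300
= 18.2700

18.2700


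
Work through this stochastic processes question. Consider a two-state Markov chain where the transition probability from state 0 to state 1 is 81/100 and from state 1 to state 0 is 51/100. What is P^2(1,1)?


Computing P^2 by matrix multiplication.
P = [[0.1900, 0.8100], [0.5100, 0.4900]]
After raising P to the power 2:
P^2(1,1) = 0.6532

0.6532


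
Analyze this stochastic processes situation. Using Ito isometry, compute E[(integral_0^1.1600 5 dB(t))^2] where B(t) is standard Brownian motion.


By Ito isometry: E[(int f dB)^2] = int f^2 dt
= 5^2 * 1.1600
= 25 * 1.1600 = 29.0000

29.0000


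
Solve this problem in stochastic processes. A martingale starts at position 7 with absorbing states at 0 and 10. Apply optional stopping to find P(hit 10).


By optional stopping theorem: E(M at tau) = M(0) = 7
P(hit 10)*10 + P(hit 0)*0 = 7
P(hit 10) = (7 - 0)/(10 - 0) = 7/10 = 0.7000

0.7000


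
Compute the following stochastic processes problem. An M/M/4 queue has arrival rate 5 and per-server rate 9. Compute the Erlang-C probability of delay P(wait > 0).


a = lambda/mu = 0.5556
rho = a/c = 0.1389
Erlang-C formula applied:
C(c,a) = 0.0026

0.0026


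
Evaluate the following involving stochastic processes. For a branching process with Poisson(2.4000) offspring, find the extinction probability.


Since mu = 2.4000 > 1, extinction prob q < 1.
Solve s = exp(mu*(s-1)) iteratively.
q = 0.1214

0.1214


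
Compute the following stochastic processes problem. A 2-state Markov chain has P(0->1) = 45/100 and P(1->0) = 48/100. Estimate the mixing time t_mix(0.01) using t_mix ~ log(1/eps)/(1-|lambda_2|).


lambda_2 = |1 - p01 - p10| = |1 - 0.4500 - 0.4800| = 0.0700
t_mix ~ log(1/eps)/(1 - |lambda_2|)
= log(100)/(1 - 0.0700) = 4.6052/0.9300
= 4.9518

4.9518


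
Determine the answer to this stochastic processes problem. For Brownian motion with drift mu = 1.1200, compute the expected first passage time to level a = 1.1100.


Expected first passage time = a/mu
= 1.1100/1.1200
= 0.9911

0.9911


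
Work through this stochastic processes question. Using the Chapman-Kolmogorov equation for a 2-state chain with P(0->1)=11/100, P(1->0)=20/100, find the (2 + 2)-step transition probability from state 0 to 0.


P^4 = P^2 * P^2
Computing via matrix multiplication of the transition matrix.
Entry (0,0) of P^4 = 0.7256

0.7256


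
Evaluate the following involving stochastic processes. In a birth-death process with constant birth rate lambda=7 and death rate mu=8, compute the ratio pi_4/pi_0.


For birth-death process, pi_n/pi_0 = (lambda/mu)^n
= (7/8)^4
= 0.5862

0.5862


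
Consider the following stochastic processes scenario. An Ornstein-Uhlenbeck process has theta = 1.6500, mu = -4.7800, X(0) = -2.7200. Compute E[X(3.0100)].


E[X(t)] = mu + (X(0) - mu)*exp(-theta*t)
= -4.7800 + (-2.7200 - -4.7800)*exp(-1.6500*3.0100)
= -4.7800 + 2.0600 * 0.0070
= -4.7656

-4.7656


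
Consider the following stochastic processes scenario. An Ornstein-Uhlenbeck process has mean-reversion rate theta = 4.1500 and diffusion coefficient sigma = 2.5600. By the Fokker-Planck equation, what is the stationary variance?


Stationary variance = sigma^2 / (2*theta)
= 2.5600^2 / (2*4.1500)
= 6.5536 / 8.3000
= 0.7896

0.7896


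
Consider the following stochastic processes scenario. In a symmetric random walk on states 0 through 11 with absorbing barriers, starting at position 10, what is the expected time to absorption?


For symmetric RW on 0,...,N with absorbing barriers, E(i) = i*(N-i)
E(10) = 10 * 1 = 10

10


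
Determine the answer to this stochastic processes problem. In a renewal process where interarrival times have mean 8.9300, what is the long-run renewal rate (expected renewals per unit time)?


Long-run renewal rate = 1/E(X)
= 1/8.9300
= 0.1120

0.1120


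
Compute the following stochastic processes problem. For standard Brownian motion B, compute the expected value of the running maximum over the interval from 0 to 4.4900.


E(max B(s)) = sqrt(2t/pi)
= sqrt(2*4.4900/pi)
= sqrt(2.8584)
= 1.6907

1.6907


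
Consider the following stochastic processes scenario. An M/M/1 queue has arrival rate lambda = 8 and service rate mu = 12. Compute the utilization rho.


rho = lambda/mu
= 8/12
= 0.6667

0.6667


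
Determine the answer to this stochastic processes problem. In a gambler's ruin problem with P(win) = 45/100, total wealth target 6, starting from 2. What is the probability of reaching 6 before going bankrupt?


Gambler's ruin formula:
r = q/p = 0.5500/0.4500 = 1.2222
P(win) = (1 - r^i)/(1 - r^N)
= (1 - 1.2222^2)/(1 - 1.2222^6)
= 0.2116

0.2116


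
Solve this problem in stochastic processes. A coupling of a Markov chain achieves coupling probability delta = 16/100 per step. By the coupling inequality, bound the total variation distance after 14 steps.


TV distance bound <= (1-delta)^n
= (1 - 0.1600)^14
= 0.8400^14
= 0.0871

0.0871


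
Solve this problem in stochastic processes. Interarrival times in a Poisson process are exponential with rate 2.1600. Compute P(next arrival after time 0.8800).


P(X > t) = exp(-lambda * t)
= exp(-2.1600 * 0.8800)
= exp(-1.9008) = 0.1494

0.1494


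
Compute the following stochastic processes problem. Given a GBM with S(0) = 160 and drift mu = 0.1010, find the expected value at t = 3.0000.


E[S(t)] = S(0) * exp(mu * t)
= 160 * exp(0.1010 * 3.0000)
= 160 * 1.3539
= 216.6263

216.6263


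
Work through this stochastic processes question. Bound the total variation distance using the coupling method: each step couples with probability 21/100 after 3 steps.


TV distance bound <= (1-delta)^n
= (1 - 0.2100)^3
= 0.7900^3
= 0.4930

0.4930


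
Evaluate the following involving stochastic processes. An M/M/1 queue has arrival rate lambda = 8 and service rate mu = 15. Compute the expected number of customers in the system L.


rho = 8/15 = 0.5333
L = rho/(1-rho)
= 0.5333/0.4667
= 1.1429

1.1429


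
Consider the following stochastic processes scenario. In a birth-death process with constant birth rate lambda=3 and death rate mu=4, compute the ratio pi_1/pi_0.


For birth-death process, pi_n/pi_0 = (lambda/mu)^n
= (3/4)^1
= 0.7500

0.7500


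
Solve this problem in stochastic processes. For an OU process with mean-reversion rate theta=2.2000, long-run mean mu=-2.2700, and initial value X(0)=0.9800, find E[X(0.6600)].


E[X(t)] = mu + (X(0) - mu)*exp(-theta*t)
= -2.2700 + (0.9800 - -2.2700)*exp(-2.2000*0.6600)
= -2.2700 + 3.2500 * 0.2341
= -1.5092

-1.5092


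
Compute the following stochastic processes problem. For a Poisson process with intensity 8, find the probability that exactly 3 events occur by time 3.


P(N(t)=k) = (lambda*t)^k * exp(-lambda*t) / k!
lambda*t = 24
= 24^3 * exp(-24) / 3!
= 13824 * 3.7751e-11 / 6
= 8.6979e-08

8.6979e-08


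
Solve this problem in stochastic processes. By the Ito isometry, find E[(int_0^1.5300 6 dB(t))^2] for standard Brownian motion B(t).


By Ito isometry: E[(int f dB)^2] = int f^2 dt
= 6^2 * 1.5300
= 36 * 1.5300 = 55.0800

55.0800


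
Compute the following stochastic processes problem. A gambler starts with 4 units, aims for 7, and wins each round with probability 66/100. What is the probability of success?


Gambler's ruin formula:
r = q/p = 0.3400/0.6600 = 0.5152
P(win) = (1 - r^i)/(1 - r^N)
= (1 - 0.5152^4)/(1 - 0.5152^7)
= 0.9386

0.9386


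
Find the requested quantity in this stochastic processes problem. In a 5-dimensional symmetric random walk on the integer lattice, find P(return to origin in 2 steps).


P(return in 2 steps) = P(reverse first step) = 1/(2d)
= 1/10
= 0.1000

0.1000


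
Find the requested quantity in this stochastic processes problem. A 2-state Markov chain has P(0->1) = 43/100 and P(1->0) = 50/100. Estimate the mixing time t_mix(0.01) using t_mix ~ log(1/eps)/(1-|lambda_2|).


lambda_2 = |1 - p01 - p10| = |1 - 0.4300 - 0.5000| = 0.0700
t_mix ~ log(1/eps)/(1 - |lambda_2|)
= log(100)/(1 - 0.0700) = 4.6052/0.9300
= 4.9518

4.9518


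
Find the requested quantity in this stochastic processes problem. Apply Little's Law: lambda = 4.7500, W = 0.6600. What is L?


Little's Law: L = lambda * W
= 4.7500 * 0.6600
= 3.1350

3.1350


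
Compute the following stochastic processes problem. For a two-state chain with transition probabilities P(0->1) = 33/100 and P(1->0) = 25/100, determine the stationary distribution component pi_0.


Stationary distribution: pi_0 = p10/(p01+p10), pi_1 = p01/(p01+p10)
p01 = 0.3300, p10 = 0.2500
pi_0 = 0.4310

0.4310


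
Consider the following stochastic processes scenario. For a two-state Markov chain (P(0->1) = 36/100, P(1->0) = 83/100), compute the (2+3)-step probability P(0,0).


P^5 = P^2 * P^3
Computing via matrix multiplication of the transition matrix.
Entry (0,0) of P^5 = 0.6974

0.6974


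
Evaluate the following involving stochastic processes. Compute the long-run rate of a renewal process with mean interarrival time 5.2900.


Long-run renewal rate = 1/E(X)
= 1/5.2900
= 0.1890

0.1890


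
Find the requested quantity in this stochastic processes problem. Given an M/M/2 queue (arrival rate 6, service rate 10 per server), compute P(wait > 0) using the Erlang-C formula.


a = lambda/mu = 0.6000
rho = a/c = 0.3000
Erlang-C formula applied:
C(c,a) = 0.1385

0.1385


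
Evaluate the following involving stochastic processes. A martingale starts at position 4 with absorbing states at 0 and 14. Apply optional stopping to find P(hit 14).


By optional stopping theorem: E(M at tau) = M(0) = 4
P(hit 14)*14 + P(hit 0)*0 = 4
P(hit 14) = (4 - 0)/(14 - 0) = 2/7 = 0.2857

0.2857


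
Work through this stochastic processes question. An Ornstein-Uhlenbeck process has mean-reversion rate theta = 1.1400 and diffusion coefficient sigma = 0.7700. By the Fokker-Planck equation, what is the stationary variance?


Stationary variance = sigma^2 / (2*theta)
= 0.7700^2 / (2*1.1400)
= 0.5929 / 2.2800
= 0.2600

0.2600


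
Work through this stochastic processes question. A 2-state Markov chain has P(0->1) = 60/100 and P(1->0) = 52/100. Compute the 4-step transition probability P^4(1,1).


Computing P^4 by matrix multiplication.
P = [[0.4000, 0.6000], [0.5200, 0.4800]]
After raising P to the power 4:
P^4(1,1) = 0.5358

0.5358


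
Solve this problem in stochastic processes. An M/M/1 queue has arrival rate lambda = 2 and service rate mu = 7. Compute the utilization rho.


rho = lambda/mu
= 2/7
= 0.2857

0.2857


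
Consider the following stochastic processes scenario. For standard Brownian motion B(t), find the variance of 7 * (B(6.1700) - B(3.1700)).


Var(alpha*(B(t)-B(s))) = alpha^2 * (t-s)
= 7^2 * (6.1700 - 3.1700)
= 49 * 3.0000
= 147.0000

147.0000


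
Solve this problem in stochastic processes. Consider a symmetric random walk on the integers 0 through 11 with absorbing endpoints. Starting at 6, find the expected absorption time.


For symmetric RW on 0,...,N with absorbing barriers, E(i) = i*(N-i)
E(6) = 6 * 5 = 30

30


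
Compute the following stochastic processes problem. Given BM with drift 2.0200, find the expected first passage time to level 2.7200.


Expected first passage time = a/mu
= 2.7200/2.0200
= 1.3465

1.3465


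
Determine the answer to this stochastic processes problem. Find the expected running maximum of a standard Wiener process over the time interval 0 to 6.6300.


E(max B(s)) = sqrt(2t/pi)
= sqrt(2*6.6300/pi)
= sqrt(4.2208)
= 2.0545

2.0545


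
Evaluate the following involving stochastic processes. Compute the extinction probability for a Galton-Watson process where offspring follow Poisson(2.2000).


Since mu = 2.2000 > 1, extinction prob q < 1.
Solve s = exp(mu*(s-1)) iteratively.
q = 0.1563

0.1563


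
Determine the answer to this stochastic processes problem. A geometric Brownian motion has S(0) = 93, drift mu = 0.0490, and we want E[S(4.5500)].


E[S(t)] = S(0) * exp(mu * t)
= 93 * exp(0.0490 * 4.5500)
= 93 * 1.2498
= 116.2275

116.2275


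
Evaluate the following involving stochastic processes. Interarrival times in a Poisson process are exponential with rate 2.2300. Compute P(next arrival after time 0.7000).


P(X > t) = exp(-lambda * t)
= exp(-2.2300 * 0.7000)
= exp(-1.5610) = 0.2099

0.2099


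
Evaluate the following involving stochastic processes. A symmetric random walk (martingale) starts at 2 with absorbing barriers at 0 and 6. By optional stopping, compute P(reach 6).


By optional stopping theorem: E(M at tau) = M(0) = 2
P(hit 6)*6 + P(hit 0)*0 = 2
P(hit 6) = (2 - 0)/(6 - 0) = 1/3 = 0.3333

0.3333


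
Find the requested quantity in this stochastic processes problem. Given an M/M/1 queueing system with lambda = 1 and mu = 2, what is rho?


rho = lambda/mu
= 1/2
= 0.5000

0.5000


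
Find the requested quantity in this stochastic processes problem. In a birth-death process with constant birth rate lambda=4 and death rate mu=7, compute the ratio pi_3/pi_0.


For birth-death process, pi_n/pi_0 = (lambda/mu)^n
= (4/7)^3
= 0.1866

0.1866


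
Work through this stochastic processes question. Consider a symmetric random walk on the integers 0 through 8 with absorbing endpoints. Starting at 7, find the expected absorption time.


For symmetric RW on 0,...,N with absorbing barriers, E(i) = i*(N-i)
E(7) = 7 * 1 = 7

7


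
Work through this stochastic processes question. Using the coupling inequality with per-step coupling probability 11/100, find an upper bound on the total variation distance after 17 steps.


TV distance bound <= (1-delta)^n
= (1 - 0.1100)^17
= 0.8900^17
= 0.1379

0.1379


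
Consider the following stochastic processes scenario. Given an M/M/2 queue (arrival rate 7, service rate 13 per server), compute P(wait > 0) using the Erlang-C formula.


a = lambda/mu = 0.5385
rho = a/c = 0.2692
Erlang-C formula applied:
C(c,a) = 0.1142

0.1142


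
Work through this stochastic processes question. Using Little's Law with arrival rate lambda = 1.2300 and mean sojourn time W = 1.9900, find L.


Little's Law: L = lambda * W
= 1.2300 * 1.9900
= 2.4477

2.4477


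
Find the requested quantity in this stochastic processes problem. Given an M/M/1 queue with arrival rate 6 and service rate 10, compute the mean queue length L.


rho = 6/10 = 0.6000
L = rho/(1-rho)
= 0.6000/0.4000
= 1.5000

1.5000


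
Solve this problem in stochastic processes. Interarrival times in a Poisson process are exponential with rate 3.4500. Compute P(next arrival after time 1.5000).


P(X > t) = exp(-lambda * t)
= exp(-3.4500 * 1.5000)
= exp(-5.1750) = 0.0057

0.0057


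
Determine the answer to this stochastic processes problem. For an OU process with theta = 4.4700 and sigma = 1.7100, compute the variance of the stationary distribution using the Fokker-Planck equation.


Stationary variance = sigma^2 / (2*theta)
= 1.7100^2 / (2*4.4700)
= 2.9241 / 8.9400
= 0.3271

0.3271


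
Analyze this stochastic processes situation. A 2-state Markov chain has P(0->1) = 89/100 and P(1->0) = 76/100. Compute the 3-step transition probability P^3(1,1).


Computing P^3 by matrix multiplication.
P = [[0.1100, 0.8900], [0.7600, 0.2400]]
After raising P to the power 3:
P^3(1,1) = 0.4129

0.4129


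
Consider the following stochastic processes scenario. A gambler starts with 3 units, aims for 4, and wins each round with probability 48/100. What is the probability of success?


Gambler's ruin formula:
r = q/p = 0.5200/0.4800 = 1.0833
P(win) = (1 - r^i)/(1 - r^N)
= (1 - 1.0833^3)/(1 - 1.0833^4)
= 0.7192

0.7192


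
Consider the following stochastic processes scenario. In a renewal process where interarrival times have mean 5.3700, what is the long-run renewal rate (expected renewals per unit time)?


Long-run renewal rate = 1/E(X)
= 1/5.3700
= 0.1862

0.1862


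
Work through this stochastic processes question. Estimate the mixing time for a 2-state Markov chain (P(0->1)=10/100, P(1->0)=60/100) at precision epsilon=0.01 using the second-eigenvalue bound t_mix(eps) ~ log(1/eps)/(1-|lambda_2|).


lambda_2 = |1 - p01 - p10| = |1 - 0.1000 - 0.6000| = 0.3000
t_mix ~ log(1/eps)/(1 - |lambda_2|)
= log(100)/(1 - 0.3000) = 4.6052/0.7000
= 6.5788

6.5788


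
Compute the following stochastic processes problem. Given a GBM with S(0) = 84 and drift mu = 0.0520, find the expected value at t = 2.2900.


E[S(t)] = S(0) * exp(mu * t)
= 84 * exp(0.0520 * 2.2900)
= 84 * 1.1265
= 94.6226

94.6226


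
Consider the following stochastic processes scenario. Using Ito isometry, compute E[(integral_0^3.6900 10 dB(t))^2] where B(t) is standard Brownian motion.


By Ito isometry: E[(int f dB)^2] = int f^2 dt
= 10^2 * 3.6900
= 100 * 3.6900 = 369.0000

369.0000


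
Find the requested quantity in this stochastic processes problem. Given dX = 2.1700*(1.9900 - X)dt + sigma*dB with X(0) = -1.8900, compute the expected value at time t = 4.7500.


E[X(t)] = mu + (X(0) - mu)*exp(-theta*t)
= 1.9900 + (-1.8900 - 1.9900)*exp(-2.1700*4.7500)
= 1.9900 + -3.8800 * 3.3382e-05
= 1.9899

1.9899


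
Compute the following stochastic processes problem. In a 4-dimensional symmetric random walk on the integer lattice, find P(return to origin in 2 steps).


P(return in 2 steps) = P(reverse first step) = 1/(2d)
= 1/8
= 0.1250

0.1250


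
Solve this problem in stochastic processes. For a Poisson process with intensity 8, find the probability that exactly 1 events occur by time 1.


P(N(t)=k) = (lambda*t)^k * exp(-lambda*t) / k!
lambda*t = 8
= 8^1 * exp(-8) / 1!
= 8 * 3.3546e-04 / 1
= 0.0027

0.0027


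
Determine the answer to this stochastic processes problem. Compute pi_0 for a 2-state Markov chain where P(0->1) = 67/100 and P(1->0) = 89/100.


Stationary distribution: pi_0 = p10/(p01+p10), pi_1 = p01/(p01+p10)
p01 = 0.6700, p10 = 0.8900
pi_0 = 0.5705

0.5705


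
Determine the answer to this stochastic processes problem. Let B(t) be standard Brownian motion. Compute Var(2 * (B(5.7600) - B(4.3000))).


Var(alpha*(B(t)-B(s))) = alpha^2 * (t-s)
= 2^2 * (5.7600 - 4.3000)
= 4 * 1.4600
= 5.8400

5.8400


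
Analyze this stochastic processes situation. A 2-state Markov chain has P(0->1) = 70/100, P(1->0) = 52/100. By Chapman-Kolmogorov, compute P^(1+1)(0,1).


P^2 = P^1 * P^1
Computing via matrix multiplication of the transition matrix.
Entry (0,1) of P^2 = 0.5460

0.5460


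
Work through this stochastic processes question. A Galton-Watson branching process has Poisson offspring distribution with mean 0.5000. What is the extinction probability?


Since mu = 0.5000 <= 1, extinction probability = 1.

1.0000


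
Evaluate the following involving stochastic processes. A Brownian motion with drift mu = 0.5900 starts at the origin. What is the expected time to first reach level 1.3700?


Expected first passage time = a/mu
= 1.3700/0.5900
= 2.3220

2.3220


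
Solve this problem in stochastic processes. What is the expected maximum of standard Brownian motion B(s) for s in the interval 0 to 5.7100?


E(max B(s)) = sqrt(2t/pi)
= sqrt(2*5.7100/pi)
= sqrt(3.6351)
= 1.9066

1.9066


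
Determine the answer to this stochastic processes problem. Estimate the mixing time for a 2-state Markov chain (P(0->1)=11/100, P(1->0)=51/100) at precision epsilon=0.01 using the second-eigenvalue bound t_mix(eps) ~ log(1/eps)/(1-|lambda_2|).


lambda_2 = |1 - p01 - p10| = |1 - 0.1100 - 0.5100| = 0.3800
t_mix ~ log(1/eps)/(1 - |lambda_2|)
= log(100)/(1 - 0.3800) = 4.6052/0.6200
= 7.4277

7.4277


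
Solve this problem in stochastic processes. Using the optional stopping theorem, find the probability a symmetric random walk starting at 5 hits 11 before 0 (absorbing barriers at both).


By optional stopping theorem: E(M at tau) = M(0) = 5
P(hit 11)*11 + P(hit 0)*0 = 5
P(hit 11) = (5 - 0)/(11 - 0) = 5/11 = 0.4545

0.4545


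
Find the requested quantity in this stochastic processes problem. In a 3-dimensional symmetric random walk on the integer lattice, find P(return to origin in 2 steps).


P(return in 2 steps) = P(reverse first step) = 1/(2d)
= 1/6
= 0.1667

0.1667


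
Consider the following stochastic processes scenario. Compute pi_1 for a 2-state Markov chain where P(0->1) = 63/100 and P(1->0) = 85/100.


Stationary distribution: pi_0 = p10/(p01+p10), pi_1 = p01/(p01+p10)
p01 = 0.6300, p10 = 0.8500
pi_1 = 0.4257

0.4257


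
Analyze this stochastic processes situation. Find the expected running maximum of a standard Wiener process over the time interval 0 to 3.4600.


E(max B(s)) = sqrt(2t/pi)
= sqrt(2*3.4600/pi)
= sqrt(2.2027)
= 1.4842

1.4842


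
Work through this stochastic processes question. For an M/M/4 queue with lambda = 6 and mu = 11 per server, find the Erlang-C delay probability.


a = lambda/mu = 0.5455
rho = a/c = 0.1364
Erlang-C formula applied:
C(c,a) = 0.0025

0.0025


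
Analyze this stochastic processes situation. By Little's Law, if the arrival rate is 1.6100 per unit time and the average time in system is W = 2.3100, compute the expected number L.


Little's Law: L = lambda * W
= 1.6100 * 2.3100
= 3.7191

3.7191


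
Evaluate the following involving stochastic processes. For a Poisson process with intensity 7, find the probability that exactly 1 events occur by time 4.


P(N(t)=k) = (lambda*t)^k * exp(-lambda*t) / k!
lambda*t = 28
= 28^1 * exp(-28) / 1!
= 28 * 6.9144e-13 / 1
= 1.9360e-11

1.9360e-11


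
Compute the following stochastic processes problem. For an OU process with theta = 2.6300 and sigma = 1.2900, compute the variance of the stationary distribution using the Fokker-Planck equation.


Stationary variance = sigma^2 / (2*theta)
= 1.2900^2 / (2*2.6300)
= 1.6641 / 5.2600
= 0.3164

0.3164


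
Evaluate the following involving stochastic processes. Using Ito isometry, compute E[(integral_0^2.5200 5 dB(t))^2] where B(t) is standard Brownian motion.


By Ito isometry: E[(int f dB)^2] = int f^2 dt
= 5^2 * 2.5200
= 25 * 2.5200 = 63.0000

63.0000


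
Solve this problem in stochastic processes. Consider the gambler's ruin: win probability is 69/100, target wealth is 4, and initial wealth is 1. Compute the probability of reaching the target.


Gambler's ruin formula:
r = q/p = 0.3100/0.6900 = 0.4493
P(win) = (1 - r^i)/(1 - r^N)
= (1 - 0.4493^1)/(1 - 0.4493^4)
= 0.5741

0.5741


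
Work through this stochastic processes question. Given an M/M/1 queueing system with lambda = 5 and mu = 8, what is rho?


rho = lambda/mu
= 5/8
= 0.6250

0.6250


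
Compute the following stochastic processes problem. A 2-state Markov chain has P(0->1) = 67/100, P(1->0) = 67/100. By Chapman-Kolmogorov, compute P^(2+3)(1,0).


P^5 = P^2 * P^3
Computing via matrix multiplication of the transition matrix.
Entry (1,0) of P^5 = 0.5023

0.5023


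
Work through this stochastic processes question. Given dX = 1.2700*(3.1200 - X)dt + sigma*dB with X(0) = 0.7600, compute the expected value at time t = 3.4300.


E[X(t)] = mu + (X(0) - mu)*exp(-theta*t)
= 3.1200 + (0.7600 - 3.1200)*exp(-1.2700*3.4300)
= 3.1200 + -2.3600 * 0.0128
= 3.0897

3.0897


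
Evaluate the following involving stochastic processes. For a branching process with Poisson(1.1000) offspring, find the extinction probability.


Since mu = 1.1000 > 1, extinction prob q < 1.
Solve s = exp(mu*(s-1)) iteratively.
q = 0.8239

0.8239


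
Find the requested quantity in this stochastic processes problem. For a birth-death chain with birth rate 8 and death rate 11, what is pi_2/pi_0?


For birth-death process, pi_n/pi_0 = (lambda/mu)^n
= (8/11)^2
= 0.5289

0.5289


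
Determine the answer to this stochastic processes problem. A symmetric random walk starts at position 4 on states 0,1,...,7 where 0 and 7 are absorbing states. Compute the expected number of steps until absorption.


For symmetric RW on 0,...,N with absorbing barriers, E(i) = i*(N-i)
E(4) = 4 * 3 = 12

12


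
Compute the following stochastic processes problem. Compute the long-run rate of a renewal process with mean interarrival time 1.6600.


Long-run renewal rate = 1/E(X)
= 1/1.6600
= 0.6024

0.6024


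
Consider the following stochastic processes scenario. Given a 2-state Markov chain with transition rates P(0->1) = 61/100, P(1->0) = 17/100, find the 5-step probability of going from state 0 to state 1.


Computing P^5 by matrix multiplication.
P = [[0.3900, 0.6100], [0.1700, 0.8300]]
After raising P to the power 5:
P^5(0,1) = 0.7816

0.7816


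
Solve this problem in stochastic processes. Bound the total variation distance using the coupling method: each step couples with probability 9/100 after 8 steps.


TV distance bound <= (1-delta)^n
= (1 - 0.0900)^8
= 0.9100^8
= 0.4703

0.4703


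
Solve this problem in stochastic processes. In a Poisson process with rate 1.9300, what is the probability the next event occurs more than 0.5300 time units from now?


P(X > t) = exp(-lambda * t)
= exp(-1.9300 * 0.5300)
= exp(-1.0229) = 0.3596

0.3596


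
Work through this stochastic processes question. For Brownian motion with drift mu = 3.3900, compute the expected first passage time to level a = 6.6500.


Expected first passage time = a/mu
= 6.6500/3.3900
= 1.9617

1.9617


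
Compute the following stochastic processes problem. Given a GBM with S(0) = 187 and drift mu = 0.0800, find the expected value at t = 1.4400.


E[S(t)] = S(0) * exp(mu * t)
= 187 * exp(0.0800 * 1.4400)
= 187 * 1.1221
= 209.8323

209.8323


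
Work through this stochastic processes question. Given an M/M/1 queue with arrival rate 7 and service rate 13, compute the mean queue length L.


rho = 7/13 = 0.5385
L = rho/(1-rho)
= 0.5385/0.4615
= 1.1667

1.1667


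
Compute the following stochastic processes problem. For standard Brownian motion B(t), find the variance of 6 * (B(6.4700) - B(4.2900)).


Var(alpha*(B(t)-B(s))) = alpha^2 * (t-s)
= 6^2 * (6.4700 - 4.2900)
= 36 * 2.1800
= 78.4800

78.4800


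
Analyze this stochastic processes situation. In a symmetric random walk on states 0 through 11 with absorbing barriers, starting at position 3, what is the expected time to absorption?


For symmetric RW on 0,...,N with absorbing barriers, E(i) = i*(N-i)
E(3) = 3 * 8 = 24

24


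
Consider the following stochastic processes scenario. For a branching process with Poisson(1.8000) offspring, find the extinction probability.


Since mu = 1.8000 > 1, extinction prob q < 1.
Solve s = exp(mu*(s-1)) iteratively.
q = 0.2676

0.2676


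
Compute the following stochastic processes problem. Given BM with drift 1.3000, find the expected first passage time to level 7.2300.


Expected first passage time = a/mu
= 7.2300/1.3000
= 5.5615

5.5615


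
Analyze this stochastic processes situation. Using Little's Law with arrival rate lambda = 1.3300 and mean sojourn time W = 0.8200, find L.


Little's Law: L = lambda * W
= 1.3300 * 0.8200
= 1.0906

1.0906


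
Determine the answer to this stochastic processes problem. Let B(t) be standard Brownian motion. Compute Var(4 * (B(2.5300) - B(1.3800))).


Var(alpha*(B(t)-B(s))) = alpha^2 * (t-s)
= 4^2 * (2.5300 - 1.3800)
= 16 * 1.1500
= 18.4000

18.4000


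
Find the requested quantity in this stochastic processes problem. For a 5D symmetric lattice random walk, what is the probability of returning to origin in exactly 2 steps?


P(return in 2 steps) = P(reverse first step) = 1/(2d)
= 1/10
= 0.1000

0.1000


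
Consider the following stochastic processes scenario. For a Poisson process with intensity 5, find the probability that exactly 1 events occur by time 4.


P(N(t)=k) = (lambda*t)^k * exp(-lambda*t) / k!
lambda*t = 20
= 20^1 * exp(-20) / 1!
= 20 * 2.0612e-09 / 1
= 4.1223e-08

4.1223e-08


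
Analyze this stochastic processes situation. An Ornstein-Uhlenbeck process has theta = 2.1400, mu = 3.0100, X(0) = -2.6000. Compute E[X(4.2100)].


E[X(t)] = mu + (X(0) - mu)*exp(-theta*t)
= 3.0100 + (-2.6000 - 3.0100)*exp(-2.1400*4.2100)
= 3.0100 + -5.6100 * 1.2226e-04
= 3.0093

3.0093


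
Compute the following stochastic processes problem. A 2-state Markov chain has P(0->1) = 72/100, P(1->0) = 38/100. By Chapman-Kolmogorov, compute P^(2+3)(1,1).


P^5 = P^2 * P^3
Computing via matrix multiplication of the transition matrix.
Entry (1,1) of P^5 = 0.6545

0.6545


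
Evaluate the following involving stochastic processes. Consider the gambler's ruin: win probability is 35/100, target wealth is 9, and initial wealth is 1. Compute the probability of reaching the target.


Gambler's ruin formula:
r = q/p = 0.6500/0.3500 = 1.8571
P(win) = (1 - r^i)/(1 - r^N)
= (1 - 1.8571^1)/(1 - 1.8571^9)
= 0.0033

0.0033


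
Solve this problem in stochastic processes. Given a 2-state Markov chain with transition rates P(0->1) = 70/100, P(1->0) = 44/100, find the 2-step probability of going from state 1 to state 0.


Computing P^2 by matrix multiplication.
P = [[0.3000, 0.7000], [0.4400, 0.5600]]
After raising P to the power 2:
P^2(1,0) = 0.3784

0.3784


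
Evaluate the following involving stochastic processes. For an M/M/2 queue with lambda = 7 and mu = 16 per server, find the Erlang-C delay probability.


a = lambda/mu = 0.4375
rho = a/c = 0.2188
Erlang-C formula applied:
C(c,a) = 0.0785

0.0785


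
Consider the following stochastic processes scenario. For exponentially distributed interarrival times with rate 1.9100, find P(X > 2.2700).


P(X > t) = exp(-lambda * t)
= exp(-1.9100 * 2.2700)
= exp(-4.3357) = 0.0131

0.0131


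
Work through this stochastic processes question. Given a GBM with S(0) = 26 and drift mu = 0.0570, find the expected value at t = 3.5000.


E[S(t)] = S(0) * exp(mu * t)
= 26 * exp(0.0570 * 3.5000)
= 26 * 1.2208
= 31.7406

31.7406
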